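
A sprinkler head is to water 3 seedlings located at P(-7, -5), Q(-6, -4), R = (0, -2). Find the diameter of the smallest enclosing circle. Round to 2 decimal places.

7.62

Side lengths²: PQ² = 2, PR² = 58, QR² = 40.
Since PR² = 58 ≥ 40 + 2 = 42, the angle opposite PR is not acute, so the smallest enclosing circle has PR as diameter.
Centre = midpoint of PR = (-3.5, -3.5), r² = 58/4 = 14.5.
Diameter = 2r = 2√(14.5) ≈ 7.62.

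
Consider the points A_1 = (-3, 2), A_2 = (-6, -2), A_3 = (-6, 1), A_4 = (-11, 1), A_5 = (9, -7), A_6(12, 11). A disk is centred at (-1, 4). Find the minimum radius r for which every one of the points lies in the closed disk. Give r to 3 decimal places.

14.866

The required radius is the distance from (-1, 4) to the farthest point.
Squared distances: 8, 61, 34, 109, 221, 218.
Maximum is 221, attained at A_5.
r = √221 ≈ 14.866.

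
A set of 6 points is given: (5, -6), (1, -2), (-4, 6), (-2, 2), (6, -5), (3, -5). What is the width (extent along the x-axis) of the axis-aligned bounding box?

max x = 6, min x = -4, so width = 10.

10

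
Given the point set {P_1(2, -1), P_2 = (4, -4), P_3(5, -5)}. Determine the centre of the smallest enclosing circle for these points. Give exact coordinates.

(3.5, -3)

Side lengths²: P_1P_2² = 13, P_1P_3² = 25, P_2P_3² = 2.
Since P_1P_3² = 25 ≥ 13 + 2 = 15, the angle opposite P_1P_3 is not acute, so the smallest enclosing circle has P_1P_3 as diameter.
Centre = midpoint of P_1P_3 = (3.5, -3), r² = 25/4 = 6.25.
Centre = (3.5, -3).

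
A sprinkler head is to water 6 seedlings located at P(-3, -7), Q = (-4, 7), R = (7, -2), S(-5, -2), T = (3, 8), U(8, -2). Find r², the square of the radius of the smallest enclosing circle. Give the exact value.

The minimum enclosing circle is determined by three boundary points: P, T, U.
Their circumcentre is (5/18, 7/18) with r² = 10585/162.
The farthest remaining point Q is at distance² 10045/162 ≤ 10585/162.

10585/162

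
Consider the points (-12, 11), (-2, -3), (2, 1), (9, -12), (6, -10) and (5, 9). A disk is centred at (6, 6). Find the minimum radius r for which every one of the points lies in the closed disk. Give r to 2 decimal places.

18.68

The required radius is the distance from (6, 6) to the farthest point.
Squared distances: 349, 145, 41, 333, 256, 10.
Maximum is 349, attained at (-12, 11).
r = √349 ≈ 18.68.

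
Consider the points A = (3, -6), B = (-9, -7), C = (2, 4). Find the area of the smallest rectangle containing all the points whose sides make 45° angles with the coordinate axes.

In coordinates u = x + y, v = x − y the rectangle is axis-aligned; the map (x,y)→(u,v) scales areas by 2.
u-values: -3, -16, 6; range = 6 − (-16) = 22.
v-values: 9, -2, -2; range = 9 − (-2) = 11.
Area = (22 × 11) / 2 = 121.

121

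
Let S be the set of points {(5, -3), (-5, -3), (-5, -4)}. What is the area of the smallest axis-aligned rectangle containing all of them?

x ranges over [-5, 5], width 10.
y ranges over [-4, -3], height 1.
Area = 10 × 1 = 10.

10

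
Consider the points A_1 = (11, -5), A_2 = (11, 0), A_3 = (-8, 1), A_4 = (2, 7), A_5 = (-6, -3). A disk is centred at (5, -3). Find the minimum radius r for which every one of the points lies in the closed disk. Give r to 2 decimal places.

The required radius is the distance from (5, -3) to the farthest point.
Squared distances: 40, 45, 185, 109, 121.
Maximum is 185, attained at A_3.
r = √185 ≈ 13.60.

13.60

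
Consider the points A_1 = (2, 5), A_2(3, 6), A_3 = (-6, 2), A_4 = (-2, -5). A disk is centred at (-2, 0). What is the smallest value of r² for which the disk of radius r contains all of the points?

61

The required radius is the distance from (-2, 0) to the farthest point.
Squared distances: 41, 61, 20, 25.
Maximum is 61, attained at A_2.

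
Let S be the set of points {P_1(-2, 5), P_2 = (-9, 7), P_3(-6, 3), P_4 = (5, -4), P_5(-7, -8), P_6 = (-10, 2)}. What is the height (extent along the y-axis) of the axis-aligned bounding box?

max y = 7, min y = -8, so height = 15.

15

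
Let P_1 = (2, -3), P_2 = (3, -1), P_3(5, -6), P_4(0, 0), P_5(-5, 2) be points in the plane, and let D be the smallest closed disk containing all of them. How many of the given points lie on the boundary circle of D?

By Welzl's lemma the MEC is supported by two points (diametrically opposite) or three points (on a circumcircle).
The farthest pair is P_3–P_5 with squared distance 164. The circle on this segment as diameter has centre (0, -2) and r² = 164/4 = 41.
Check P_1: distance² to centre = 5 ≤ 41, so it lies inside.
All remaining points lie in this disk, and no smaller disk contains both endpoints, so this is the minimum enclosing circle.
The points at distance exactly r from the centre are P_3, P_5 — 2 points.

2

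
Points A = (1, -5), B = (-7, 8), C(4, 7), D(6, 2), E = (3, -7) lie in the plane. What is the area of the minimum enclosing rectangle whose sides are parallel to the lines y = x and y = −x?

In coordinates u = x + y, v = x − y the rectangle is axis-aligned; the map (x,y)→(u,v) scales areas by 2.
u-values: -4, 1, 11, 8, -4; range = 11 − (-4) = 15.
v-values: 6, -15, -3, 4, 10; range = 10 − (-15) = 25.
Area = (15 × 25) / 2 = 187.5.

187.5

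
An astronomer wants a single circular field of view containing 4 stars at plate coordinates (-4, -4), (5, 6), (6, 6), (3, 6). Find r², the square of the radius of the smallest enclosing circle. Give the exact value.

50

The minimum enclosing circle of a finite set is fixed by two of the points (as a diameter) or three (as a circumcircle).
The farthest pair is (-4, -4)–(6, 6) with squared distance 200. The circle on this segment as diameter has centre (1, 1) and r² = 200/4 = 50.
Check (5, 6): distance² to centre = 41 ≤ 50, so it lies inside.
All remaining points lie in this disk, and no smaller disk contains both endpoints, so this is the minimum enclosing circle.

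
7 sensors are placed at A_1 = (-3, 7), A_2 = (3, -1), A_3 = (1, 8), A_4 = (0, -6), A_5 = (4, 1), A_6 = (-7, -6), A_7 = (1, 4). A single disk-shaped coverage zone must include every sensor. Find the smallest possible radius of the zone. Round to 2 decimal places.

8.06

By Welzl's lemma the MEC is supported by two points (diametrically opposite) or three points (on a circumcircle).
The farthest pair is A_3–A_6 with squared distance 260. The circle on this segment as diameter has centre (-3, 1) and r² = 260/4 = 65.
Check A_1: distance² to centre = 36 ≤ 65, so it lies inside.
All remaining points lie in this disk, and no smaller disk contains both endpoints, so this is the minimum enclosing circle.
r = √65 ≈ 8.06.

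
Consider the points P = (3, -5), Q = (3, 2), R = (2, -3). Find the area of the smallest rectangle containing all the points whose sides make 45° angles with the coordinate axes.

24.5

In coordinates u = x + y, v = x − y the rectangle is axis-aligned; the map (x,y)→(u,v) scales areas by 2.
u-values: -2, 5, -1; range = 5 − (-2) = 7.
v-values: 8, 1, 5; range = 8 − 1 = 7.
Area = (7 × 7) / 2 = 24.5.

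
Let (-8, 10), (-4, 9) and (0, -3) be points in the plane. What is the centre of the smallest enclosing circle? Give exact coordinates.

Call the three points A, B, C in the order given.
Side lengths²: AB² = 17, AC² = 233, BC² = 160.
Since AC² = 233 ≥ 160 + 17 = 177, the angle opposite AC is not acute, so the smallest enclosing circle has AC as diameter.
Centre = midpoint of AC = (-4, 3.5), r² = 233/4 = 58.25.
Centre = (-4, 3.5).

(-4, 3.5)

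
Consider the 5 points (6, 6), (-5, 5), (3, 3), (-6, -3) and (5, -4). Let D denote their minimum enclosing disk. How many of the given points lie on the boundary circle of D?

The minimum enclosing circle of a finite set is fixed by two of the points (as a diameter) or three (as a circumcircle).
The farthest pair is (6, 6)–(-6, -3) with squared distance 225. The circle on this segment as diameter has centre (0, 1.5) and r² = 225/4 = 56.25.
Check (-5, 5): distance² to centre = 37.25 ≤ 56.25, so it lies inside.
All remaining points lie in this disk, and no smaller disk contains both endpoints, so this is the minimum enclosing circle.
The points at distance exactly r from the centre are (6, 6), (-6, -3) — 2 points.

2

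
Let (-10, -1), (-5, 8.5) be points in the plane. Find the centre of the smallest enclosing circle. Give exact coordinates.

The smallest circle enclosing two points has them as diameter endpoints.
Centre = midpoint = (-7.5, 3.75); r² = |(-10, -1)−(-5, 8.5)|²/4 = 115.25/4 = 28.8125.
Centre = (-7.5, 3.75).

(-7.5, 3.75)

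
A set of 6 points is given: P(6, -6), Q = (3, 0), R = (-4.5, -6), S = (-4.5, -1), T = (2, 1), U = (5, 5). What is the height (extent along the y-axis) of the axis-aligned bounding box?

11

max y = 5, min y = -6, so height = 11.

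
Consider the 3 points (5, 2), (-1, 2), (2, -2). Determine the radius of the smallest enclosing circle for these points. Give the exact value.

Call the three points A, B, C in the order given.
Side lengths²: AB² = 36, AC² = 25, BC² = 25.
Since AB² = 36 < 25 + 25 = 50, the triangle is acute, so the smallest enclosing circle is the circumcircle.
Circumcentre = (2, 1.125), r² = 9.765625.
r = √(9.765625) = 3.125.

3.125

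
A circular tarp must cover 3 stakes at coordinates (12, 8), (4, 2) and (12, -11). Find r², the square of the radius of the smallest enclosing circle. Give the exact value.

Call the three points A, B, C in the order given.
Side lengths²: AB² = 100, AC² = 361, BC² = 233.
Since AC² = 361 ≥ 233 + 100 = 333, the angle opposite AC is not acute, so the smallest enclosing circle has AC as diameter.
Centre = midpoint of AC = (12, -1.5), r² = 361/4 = 90.25.

90.25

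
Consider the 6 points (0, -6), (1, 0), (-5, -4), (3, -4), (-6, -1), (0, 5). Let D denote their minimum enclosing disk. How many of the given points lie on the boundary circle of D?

3

By Welzl's lemma the MEC is supported by two points (diametrically opposite) or three points (on a circumcircle).
The minimum enclosing circle is determined by three boundary points: (0, -6), (-5, -4), (0, 5).
Their circumcentre is (-0.7, -0.5) with r² = 30.74.
The farthest remaining point (-6, -1) is at distance² 28.34 ≤ 30.74.
The points at distance exactly r from the centre are (0, -6), (-5, -4), (0, 5) — 3 points.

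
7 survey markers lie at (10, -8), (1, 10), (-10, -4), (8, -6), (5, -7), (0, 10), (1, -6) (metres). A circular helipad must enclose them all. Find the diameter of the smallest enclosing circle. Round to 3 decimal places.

22.580

By Welzl's lemma the MEC is supported by two points (diametrically opposite) or three points (on a circumcircle).
The minimum enclosing circle is determined by three boundary points: (10, -8), (-10, -4), (0, 10).
Their circumcentre is (0.95, -1.25) with r² = 127.465.
The farthest remaining point (1, 10) is at distance² 126.565 ≤ 127.465.
Diameter = 2r = 2√(127.465) ≈ 22.580.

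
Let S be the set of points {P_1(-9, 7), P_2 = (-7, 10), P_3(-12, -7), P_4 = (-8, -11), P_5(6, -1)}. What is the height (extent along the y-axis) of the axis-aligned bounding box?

max y = 10, min y = -11, so height = 21.

21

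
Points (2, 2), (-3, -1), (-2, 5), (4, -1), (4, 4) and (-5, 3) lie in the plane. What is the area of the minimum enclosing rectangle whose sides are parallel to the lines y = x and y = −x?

78

In coordinates u = x + y, v = x − y the rectangle is axis-aligned; the map (x,y)→(u,v) scales areas by 2.
u-values: 4, -4, 3, 3, 8, -2; range = 8 − (-4) = 12.
v-values: 0, -2, -7, 5, 0, -8; range = 5 − (-8) = 13.
Area = (12 × 13) / 2 = 78.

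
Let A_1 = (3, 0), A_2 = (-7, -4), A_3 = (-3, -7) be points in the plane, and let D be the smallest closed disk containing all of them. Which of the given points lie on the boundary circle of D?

Side lengths²: A_1A_2² = 116, A_1A_3² = 85, A_2A_3² = 25.
Since A_1A_2² = 116 ≥ 85 + 25 = 110, the angle opposite A_1A_2 is not acute, so the smallest enclosing circle has A_1A_2 as diameter.
Centre = midpoint of A_1A_2 = (-2, -2), r² = 116/4 = 29.
The points at distance exactly r from the centre are A_1, A_2 — 2 points.

A_1, A_2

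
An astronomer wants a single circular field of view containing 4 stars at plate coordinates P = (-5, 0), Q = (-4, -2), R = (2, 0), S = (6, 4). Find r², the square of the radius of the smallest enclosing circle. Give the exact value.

A smallest enclosing disk is always determined by at most three of the input points on its boundary.
The minimum enclosing circle is determined by three boundary points: P, Q, S.
Their circumcentre is (17/26, 41/26) with r² = 11645/338.
The farthest remaining point R is at distance² 1453/338 ≤ 11645/338.

11645/338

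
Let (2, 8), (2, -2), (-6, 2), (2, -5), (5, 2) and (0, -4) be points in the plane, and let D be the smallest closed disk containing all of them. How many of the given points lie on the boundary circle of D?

3

By Welzl's lemma the MEC is supported by two points (diametrically opposite) or three points (on a circumcircle).
The minimum enclosing circle is determined by three boundary points: (2, 8), (-6, 2), (2, -5).
Their circumcentre is (0.625, 1.5) with r² = 44.140625.
The farthest remaining point (0, -4) is at distance² 30.640625 ≤ 44.140625.
The points at distance exactly r from the centre are (2, 8), (-6, 2), (2, -5) — 3 points.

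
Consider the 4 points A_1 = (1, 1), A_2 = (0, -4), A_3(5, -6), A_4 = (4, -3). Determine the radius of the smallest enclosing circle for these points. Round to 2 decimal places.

4.03

A smallest enclosing disk is always determined by at most three of the input points on its boundary.
The farthest pair is A_1–A_3 with squared distance 65. The circle on this segment as diameter has centre (3, -2.5) and r² = 65/4 = 16.25.
Check A_2: distance² to centre = 11.25 ≤ 16.25, so it lies inside.
All remaining points lie in this disk, and no smaller disk contains both endpoints, so this is the minimum enclosing circle.
r = √(16.25) ≈ 4.03.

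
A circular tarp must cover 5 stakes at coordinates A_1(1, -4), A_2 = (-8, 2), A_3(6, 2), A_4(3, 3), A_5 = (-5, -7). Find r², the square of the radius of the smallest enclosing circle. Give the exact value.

505/9

A smallest enclosing disk is always determined by at most three of the input points on its boundary.
The minimum enclosing circle is determined by three boundary points: A_2, A_3, A_5.
Their circumcentre is (-1, -2/3) with r² = 505/9.
The farthest remaining point A_4 is at distance² 265/9 ≤ 505/9.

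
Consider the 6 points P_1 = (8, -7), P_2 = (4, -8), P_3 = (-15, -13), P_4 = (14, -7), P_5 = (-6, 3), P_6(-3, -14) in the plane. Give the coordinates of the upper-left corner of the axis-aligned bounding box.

(-15, 3)

x-range [-15, 14], y-range [-14, 3].
The upper-left corner is (-15, 3).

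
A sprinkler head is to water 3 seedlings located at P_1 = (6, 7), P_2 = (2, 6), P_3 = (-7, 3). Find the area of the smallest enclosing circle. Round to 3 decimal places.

145.299

Side lengths²: P_1P_2² = 17, P_1P_3² = 185, P_2P_3² = 90.
Since P_1P_3² = 185 ≥ 90 + 17 = 107, the angle opposite P_1P_3 is not acute, so the smallest enclosing circle has P_1P_3 as diameter.
Centre = midpoint of P_1P_3 = (-0.5, 5), r² = 185/4 = 46.25.
Area = π·r² = π·46.25 ≈ 145.299.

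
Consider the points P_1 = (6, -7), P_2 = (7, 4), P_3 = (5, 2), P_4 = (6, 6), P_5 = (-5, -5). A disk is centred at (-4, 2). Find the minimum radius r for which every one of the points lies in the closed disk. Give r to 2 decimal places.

The required radius is the distance from (-4, 2) to the farthest point.
Squared distances: 181, 125, 81, 116, 50.
Maximum is 181, attained at P_1.
r = √181 ≈ 13.45.

13.45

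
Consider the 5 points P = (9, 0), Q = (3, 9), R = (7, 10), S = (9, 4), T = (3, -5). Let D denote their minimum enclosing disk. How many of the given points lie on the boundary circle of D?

A smallest enclosing disk is always determined by at most three of the input points on its boundary.
The farthest pair is R–T with squared distance 241. The circle on this segment as diameter has centre (5, 2.5) and r² = 241/4 = 60.25.
Check P: distance² to centre = 22.25 ≤ 60.25, so it lies inside.
All remaining points lie in this disk, and no smaller disk contains both endpoints, so this is the minimum enclosing circle.
The points at distance exactly r from the centre are R, T — 2 points.

2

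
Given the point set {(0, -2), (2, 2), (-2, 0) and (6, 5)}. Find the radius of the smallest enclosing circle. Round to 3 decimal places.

4.731

The minimum enclosing circle is determined by three boundary points: (0, -2), (-2, 0), (6, 5).
Their circumcentre is (57/26, 57/26) with r² = 7565/338.
The farthest remaining point (2, 2) is at distance² 25/338 ≤ 7565/338.
r = √(7565/338) ≈ 4.731.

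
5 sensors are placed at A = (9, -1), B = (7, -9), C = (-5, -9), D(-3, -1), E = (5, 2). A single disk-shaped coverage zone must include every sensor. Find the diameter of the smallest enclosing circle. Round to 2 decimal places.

16.12

The minimum enclosing circle of a finite set is fixed by two of the points (as a diameter) or three (as a circumcircle).
The farthest pair is A–C with squared distance 260. The circle on this segment as diameter has centre (2, -5) and r² = 260/4 = 65.
Check B: distance² to centre = 41 ≤ 65, so it lies inside.
All remaining points lie in this disk, and no smaller disk contains both endpoints, so this is the minimum enclosing circle.
Diameter = 2r = 2√65 ≈ 16.12.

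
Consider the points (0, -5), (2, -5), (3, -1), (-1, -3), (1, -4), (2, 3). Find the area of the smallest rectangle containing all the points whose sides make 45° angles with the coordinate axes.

In coordinates u = x + y, v = x − y the rectangle is axis-aligned; the map (x,y)→(u,v) scales areas by 2.
u-values: -5, -3, 2, -4, -3, 5; range = 5 − (-5) = 10.
v-values: 5, 7, 4, 2, 5, -1; range = 7 − (-1) = 8.
Area = (10 × 8) / 2 = 40.

40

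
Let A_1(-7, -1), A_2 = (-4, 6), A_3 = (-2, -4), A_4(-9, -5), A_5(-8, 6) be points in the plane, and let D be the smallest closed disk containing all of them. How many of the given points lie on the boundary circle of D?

3

The minimum enclosing circle is determined by three boundary points: A_2, A_3, A_4.
Their circumcentre is (-223/36, 13/36) with r² = 23725/648.
The farthest remaining point A_5 is at distance² 22717/648 ≤ 23725/648.
The points at distance exactly r from the centre are A_2, A_3, A_4 — 3 points.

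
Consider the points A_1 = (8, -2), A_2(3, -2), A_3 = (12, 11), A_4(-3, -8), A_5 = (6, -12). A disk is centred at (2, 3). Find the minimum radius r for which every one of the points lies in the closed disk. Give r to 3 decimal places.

The required radius is the distance from (2, 3) to the farthest point.
Squared distances: 61, 26, 164, 146, 241.
Maximum is 241, attained at A_5.
r = √241 ≈ 15.524.

15.524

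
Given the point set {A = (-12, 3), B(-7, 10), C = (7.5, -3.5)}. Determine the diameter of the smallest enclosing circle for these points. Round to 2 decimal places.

20.73

Side lengths²: AB² = 74, AC² = 422.5, BC² = 392.5.
Since AC² = 422.5 < 392.5 + 74 = 466.5, the triangle is acute, so the smallest enclosing circle is the circumcircle.
Circumcentre = (-95/52, 53/52), r² = 145225/1352.
Diameter = 2r = 2√(145225/1352) ≈ 20.73.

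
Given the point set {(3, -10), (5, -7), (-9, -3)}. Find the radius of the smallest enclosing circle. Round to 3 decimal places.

Call the three points A, B, C in the order given.
Side lengths²: AB² = 13, AC² = 193, BC² = 212.
Since BC² = 212 ≥ 193 + 13 = 206, the angle opposite BC is not acute, so the smallest enclosing circle has BC as diameter.
Centre = midpoint of BC = (-2, -5), r² = 212/4 = 53.
r = √53 ≈ 7.280.

7.280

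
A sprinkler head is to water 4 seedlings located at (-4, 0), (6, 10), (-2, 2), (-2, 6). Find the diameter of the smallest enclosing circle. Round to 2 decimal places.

14.14

The minimum enclosing circle of a finite set is fixed by two of the points (as a diameter) or three (as a circumcircle).
The farthest pair is (-4, 0)–(6, 10) with squared distance 200. The circle on this segment as diameter has centre (1, 5) and r² = 200/4 = 50.
Check (-2, 2): distance² to centre = 18 ≤ 50, so it lies inside.
All remaining points lie in this disk, and no smaller disk contains both endpoints, so this is the minimum enclosing circle.
Diameter = 2r = 2√50 ≈ 14.14.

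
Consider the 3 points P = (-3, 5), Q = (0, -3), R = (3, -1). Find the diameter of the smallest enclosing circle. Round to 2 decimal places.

8.71

Side lengths²: PQ² = 73, PR² = 72, QR² = 13.
Since PQ² = 73 < 72 + 13 = 85, the triangle is acute, so the smallest enclosing circle is the circumcircle.
Circumcentre = (-0.7, 1.3), r² = 18.98.
Diameter = 2r = 2√(18.98) ≈ 8.71.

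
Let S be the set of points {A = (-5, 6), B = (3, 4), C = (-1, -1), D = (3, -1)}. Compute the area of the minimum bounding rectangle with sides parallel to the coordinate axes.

x ranges over [-5, 3], width 8.
y ranges over [-1, 6], height 7.
Area = 8 × 7 = 56.

56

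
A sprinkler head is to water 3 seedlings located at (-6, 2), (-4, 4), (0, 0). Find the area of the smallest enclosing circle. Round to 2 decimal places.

Call the three points A, B, C in the order given.
Side lengths²: AB² = 8, AC² = 40, BC² = 32.
Since AC² = 40 ≥ 32 + 8 = 40, the angle opposite AC is not acute, so the smallest enclosing circle has AC as diameter.
Centre = midpoint of AC = (-3, 1), r² = 40/4 = 10.
Area = π·r² = π·10 ≈ 31.42.

31.42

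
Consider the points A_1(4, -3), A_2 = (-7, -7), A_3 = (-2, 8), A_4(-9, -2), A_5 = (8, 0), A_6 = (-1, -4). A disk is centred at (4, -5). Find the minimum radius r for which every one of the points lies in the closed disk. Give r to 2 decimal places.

The required radius is the distance from (4, -5) to the farthest point.
Squared distances: 4, 125, 205, 178, 41, 26.
Maximum is 205, attained at A_3.
r = √205 ≈ 14.32.

14.32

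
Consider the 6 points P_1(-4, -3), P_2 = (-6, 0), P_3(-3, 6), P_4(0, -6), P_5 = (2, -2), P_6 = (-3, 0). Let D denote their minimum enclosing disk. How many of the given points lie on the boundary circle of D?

By Welzl's lemma the MEC is supported by two points (diametrically opposite) or three points (on a circumcircle).
The farthest pair is P_3–P_4 with squared distance 153. The circle on this segment as diameter has centre (-1.5, 0) and r² = 153/4 = 38.25.
Check P_1: distance² to centre = 15.25 ≤ 38.25, so it lies inside.
All remaining points lie in this disk, and no smaller disk contains both endpoints, so this is the minimum enclosing circle.
The points at distance exactly r from the centre are P_3, P_4 — 2 points.

2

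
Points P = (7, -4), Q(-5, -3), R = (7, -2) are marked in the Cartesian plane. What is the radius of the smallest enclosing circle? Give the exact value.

Side lengths²: PQ² = 145, PR² = 4, QR² = 145.
Since QR² = 145 < 145 + 4 = 149, the triangle is acute, so the smallest enclosing circle is the circumcircle.
Circumcentre = (25/24, -3), r² = 21025/576.
r = √(21025/576) = 145/24.

145/24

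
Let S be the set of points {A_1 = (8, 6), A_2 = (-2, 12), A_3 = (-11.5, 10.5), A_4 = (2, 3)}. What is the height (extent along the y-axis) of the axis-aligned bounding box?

max y = 12, min y = 3, so height = 9.

9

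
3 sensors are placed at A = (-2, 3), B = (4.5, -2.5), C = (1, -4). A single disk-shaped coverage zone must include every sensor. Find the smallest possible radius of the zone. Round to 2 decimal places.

4.26

Side lengths²: AB² = 72.5, AC² = 58, BC² = 14.5.
Since AB² = 72.5 ≥ 58 + 14.5 = 72.5, the angle opposite AB is not acute, so the smallest enclosing circle has AB as diameter.
Centre = midpoint of AB = (1.25, 0.25), r² = 72.5/4 = 18.125.
r = √(18.125) ≈ 4.26.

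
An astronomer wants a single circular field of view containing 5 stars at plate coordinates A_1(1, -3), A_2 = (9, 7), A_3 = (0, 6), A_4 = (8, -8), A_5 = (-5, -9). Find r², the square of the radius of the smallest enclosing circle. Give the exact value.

The farthest pair is A_2–A_5 with squared distance 452. The circle on this segment as diameter has centre (2, -1) and r² = 452/4 = 113.
Check A_1: distance² to centre = 5 ≤ 113, so it lies inside.
All remaining points lie in this disk, and no smaller disk contains both endpoints, so this is the minimum enclosing circle.

113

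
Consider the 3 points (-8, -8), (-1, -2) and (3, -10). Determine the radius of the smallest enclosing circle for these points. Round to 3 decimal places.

Call the three points A, B, C in the order given.
Side lengths²: AB² = 85, AC² = 125, BC² = 80.
Since AC² = 125 < 85 + 80 = 165, the triangle is acute, so the smallest enclosing circle is the circumcircle.
Circumcentre = (-2.25, -7.625), r² = 33.203125.
r = √(33.203125) ≈ 5.762.

5.762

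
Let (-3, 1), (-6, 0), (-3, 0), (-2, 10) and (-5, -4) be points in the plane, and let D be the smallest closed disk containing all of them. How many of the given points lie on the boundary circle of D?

2

The farthest pair is (-2, 10)–(-5, -4) with squared distance 205. The circle on this segment as diameter has centre (-3.5, 3) and r² = 205/4 = 51.25.
Check (-3, 1): distance² to centre = 4.25 ≤ 51.25, so it lies inside.
All remaining points lie in this disk, and no smaller disk contains both endpoints, so this is the minimum enclosing circle.
The points at distance exactly r from the centre are (-2, 10), (-5, -4) — 2 points.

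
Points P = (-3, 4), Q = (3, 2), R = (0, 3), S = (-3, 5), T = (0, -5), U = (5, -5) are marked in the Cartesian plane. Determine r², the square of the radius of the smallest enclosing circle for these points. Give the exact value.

41

The minimum enclosing circle of a finite set is fixed by two of the points (as a diameter) or three (as a circumcircle).
The farthest pair is S–U with squared distance 164. The circle on this segment as diameter has centre (1, 0) and r² = 164/4 = 41.
Check P: distance² to centre = 32 ≤ 41, so it lies inside.
All remaining points lie in this disk, and no smaller disk contains both endpoints, so this is the minimum enclosing circle.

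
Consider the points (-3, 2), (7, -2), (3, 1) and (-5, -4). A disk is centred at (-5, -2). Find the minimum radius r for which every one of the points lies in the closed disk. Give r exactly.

12

The required radius is the distance from (-5, -2) to the farthest point.
Squared distances: 20, 144, 73, 4.
Maximum is 144, attained at (7, -2).
r = √144 = 12.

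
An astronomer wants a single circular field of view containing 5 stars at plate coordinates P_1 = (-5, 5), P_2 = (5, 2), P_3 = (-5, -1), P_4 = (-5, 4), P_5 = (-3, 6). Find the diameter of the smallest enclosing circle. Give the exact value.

10.9

By Welzl's lemma the MEC is supported by two points (diametrically opposite) or three points (on a circumcircle).
The minimum enclosing circle is determined by three boundary points: P_1, P_2, P_3.
Their circumcentre is (-0.45, 2) with r² = 29.7025.
The farthest remaining point P_4 is at distance² 24.7025 ≤ 29.7025.
Diameter = 2r = 2√(29.7025) = 10.9.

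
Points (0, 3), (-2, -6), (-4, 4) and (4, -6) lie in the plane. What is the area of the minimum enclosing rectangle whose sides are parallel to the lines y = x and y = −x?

99

In coordinates u = x + y, v = x − y the rectangle is axis-aligned; the map (x,y)→(u,v) scales areas by 2.
u-values: 3, -8, 0, -2; range = 3 − (-8) = 11.
v-values: -3, 4, -8, 10; range = 10 − (-8) = 18.
Area = (11 × 18) / 2 = 99.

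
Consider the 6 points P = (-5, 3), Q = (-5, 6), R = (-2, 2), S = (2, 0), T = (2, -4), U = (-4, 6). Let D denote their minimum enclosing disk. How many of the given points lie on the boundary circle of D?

By Welzl's lemma the MEC is supported by two points (diametrically opposite) or three points (on a circumcircle).
The farthest pair is Q–T with squared distance 149. The circle on this segment as diameter has centre (-1.5, 1) and r² = 149/4 = 37.25.
Check P: distance² to centre = 16.25 ≤ 37.25, so it lies inside.
All remaining points lie in this disk, and no smaller disk contains both endpoints, so this is the minimum enclosing circle.
The points at distance exactly r from the centre are Q, T — 2 points.

2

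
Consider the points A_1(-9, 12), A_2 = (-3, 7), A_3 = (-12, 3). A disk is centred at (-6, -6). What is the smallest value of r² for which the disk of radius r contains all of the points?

The required radius is the distance from (-6, -6) to the farthest point.
Squared distances: 333, 178, 117.
Maximum is 333, attained at A_1.

333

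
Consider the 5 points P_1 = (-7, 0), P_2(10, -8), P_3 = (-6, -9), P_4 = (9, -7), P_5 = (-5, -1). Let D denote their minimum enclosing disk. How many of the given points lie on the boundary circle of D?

The minimum enclosing circle of a finite set is fixed by two of the points (as a diameter) or three (as a circumcircle).
The farthest pair is P_1–P_2 with squared distance 353. The circle on this segment as diameter has centre (1.5, -4) and r² = 353/4 = 88.25.
Check P_3: distance² to centre = 81.25 ≤ 88.25, so it lies inside.
All remaining points lie in this disk, and no smaller disk contains both endpoints, so this is the minimum enclosing circle.
The points at distance exactly r from the centre are P_1, P_2 — 2 points.

2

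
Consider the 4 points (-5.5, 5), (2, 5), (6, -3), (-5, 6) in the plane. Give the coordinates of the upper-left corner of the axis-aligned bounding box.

x-range [-5.5, 6], y-range [-3, 6].
The upper-left corner is (-5.5, 6).

(-5.5, 6)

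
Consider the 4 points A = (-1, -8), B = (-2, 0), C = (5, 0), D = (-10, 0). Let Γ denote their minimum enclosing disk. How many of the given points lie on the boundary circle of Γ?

A smallest enclosing disk is always determined by at most three of the input points on its boundary.
The minimum enclosing circle is determined by three boundary points: A, C, D.
Their circumcentre is (-2.5, -0.625) with r² = 56.640625.
The farthest remaining point B is at distance² 0.640625 ≤ 56.640625.
The points at distance exactly r from the centre are A, C, D — 3 points.

3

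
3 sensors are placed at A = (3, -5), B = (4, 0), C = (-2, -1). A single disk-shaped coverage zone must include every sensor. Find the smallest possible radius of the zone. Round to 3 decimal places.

3.424

Side lengths²: AB² = 26, AC² = 41, BC² = 37.
Since AC² = 41 < 37 + 26 = 63, the triangle is acute, so the smallest enclosing circle is the circumcircle.
Circumcentre = (73/58, -119/58), r² = 19721/1682.
r = √(19721/1682) ≈ 3.424.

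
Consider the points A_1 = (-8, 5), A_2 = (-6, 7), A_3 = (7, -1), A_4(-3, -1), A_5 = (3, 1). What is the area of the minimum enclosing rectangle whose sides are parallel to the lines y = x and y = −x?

105

In coordinates u = x + y, v = x − y the rectangle is axis-aligned; the map (x,y)→(u,v) scales areas by 2.
u-values: -3, 1, 6, -4, 4; range = 6 − (-4) = 10.
v-values: -13, -13, 8, -2, 2; range = 8 − (-13) = 21.
Area = (10 × 21) / 2 = 105.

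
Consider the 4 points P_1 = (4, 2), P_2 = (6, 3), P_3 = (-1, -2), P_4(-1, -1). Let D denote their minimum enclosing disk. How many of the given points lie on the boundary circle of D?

2

By Welzl's lemma the MEC is supported by two points (diametrically opposite) or three points (on a circumcircle).
The farthest pair is P_2–P_3 with squared distance 74. The circle on this segment as diameter has centre (2.5, 0.5) and r² = 74/4 = 18.5.
Check P_1: distance² to centre = 4.5 ≤ 18.5, so it lies inside.
All remaining points lie in this disk, and no smaller disk contains both endpoints, so this is the minimum enclosing circle.
The points at distance exactly r from the centre are P_2, P_3 — 2 points.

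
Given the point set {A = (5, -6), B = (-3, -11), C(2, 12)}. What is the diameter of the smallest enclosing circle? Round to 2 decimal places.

Side lengths²: AB² = 89, AC² = 333, BC² = 554.
Since BC² = 554 ≥ 333 + 89 = 422, the angle opposite BC is not acute, so the smallest enclosing circle has BC as diameter.
Centre = midpoint of BC = (-0.5, 0.5), r² = 554/4 = 138.5.
Diameter = 2r = 2√(138.5) ≈ 23.54.

23.54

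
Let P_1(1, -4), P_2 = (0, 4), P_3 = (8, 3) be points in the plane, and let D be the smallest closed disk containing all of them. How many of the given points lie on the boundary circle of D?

Side lengths²: P_1P_2² = 65, P_1P_3² = 98, P_2P_3² = 65.
Since P_1P_3² = 98 < 65 + 65 = 130, the triangle is acute, so the smallest enclosing circle is the circumcircle.
Circumcentre = (65/18, 7/18), r² = 4225/162.
The points at distance exactly r from the centre are P_1, P_2, P_3 — 3 points.

3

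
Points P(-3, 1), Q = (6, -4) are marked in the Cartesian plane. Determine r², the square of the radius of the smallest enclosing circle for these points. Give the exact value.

The smallest circle enclosing two points has them as diameter endpoints.
Centre = midpoint = (1.5, -1.5); r² = |PQ|²/4 = 106/4 = 26.5.

26.5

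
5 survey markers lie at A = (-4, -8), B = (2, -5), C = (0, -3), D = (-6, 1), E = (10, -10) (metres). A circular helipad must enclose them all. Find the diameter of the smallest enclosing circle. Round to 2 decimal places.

19.42

The farthest pair is D–E with squared distance 377. The circle on this segment as diameter has centre (2, -4.5) and r² = 377/4 = 94.25.
Check A: distance² to centre = 48.25 ≤ 94.25, so it lies inside.
All remaining points lie in this disk, and no smaller disk contains both endpoints, so this is the minimum enclosing circle.
Diameter = 2r = 2√(94.25) ≈ 19.42.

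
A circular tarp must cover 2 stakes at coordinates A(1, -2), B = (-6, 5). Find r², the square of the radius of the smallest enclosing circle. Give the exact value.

The smallest circle enclosing two points has them as diameter endpoints.
Centre = midpoint = (-2.5, 1.5); r² = |AB|²/4 = 98/4 = 24.5.

24.5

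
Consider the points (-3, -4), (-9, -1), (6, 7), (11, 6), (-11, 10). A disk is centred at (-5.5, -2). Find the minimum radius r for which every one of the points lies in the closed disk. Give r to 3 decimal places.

18.337

The required radius is the distance from (-5.5, -2) to the farthest point.
Squared distances: 10.25, 13.25, 213.25, 336.25, 174.25.
Maximum is 336.25, attained at (11, 6).
r = √(336.25) ≈ 18.337.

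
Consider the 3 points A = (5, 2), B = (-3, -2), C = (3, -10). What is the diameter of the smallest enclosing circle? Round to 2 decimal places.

12.36

Side lengths²: AB² = 80, AC² = 148, BC² = 100.
Since AC² = 148 < 100 + 80 = 180, the triangle is acute, so the smallest enclosing circle is the circumcircle.
Circumcentre = (32/11, -42/11), r² = 4625/121.
Diameter = 2r = 2√(4625/121) ≈ 12.36.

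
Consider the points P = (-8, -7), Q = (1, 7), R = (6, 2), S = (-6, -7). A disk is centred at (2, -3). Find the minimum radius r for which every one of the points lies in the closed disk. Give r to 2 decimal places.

The required radius is the distance from (2, -3) to the farthest point.
Squared distances: 116, 101, 41, 80.
Maximum is 116, attained at P.
r = √116 ≈ 10.77.

10.77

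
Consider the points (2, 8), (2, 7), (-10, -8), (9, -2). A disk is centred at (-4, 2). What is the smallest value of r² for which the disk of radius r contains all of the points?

The required radius is the distance from (-4, 2) to the farthest point.
Squared distances: 72, 61, 136, 185.
Maximum is 185, attained at (9, -2).

185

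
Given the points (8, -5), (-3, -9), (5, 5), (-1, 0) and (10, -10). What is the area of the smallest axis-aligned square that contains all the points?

225

The bounding box has width 13 and height 15.
An axis-aligned square enclosing the set must have side ≥ max(width, height).
So the minimum side is max(13, 15) = 15.
Area = 15² = 225.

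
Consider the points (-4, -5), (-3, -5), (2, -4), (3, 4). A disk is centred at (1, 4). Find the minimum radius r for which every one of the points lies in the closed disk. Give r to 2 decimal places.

The required radius is the distance from (1, 4) to the farthest point.
Squared distances: 106, 97, 65, 4.
Maximum is 106, attained at (-4, -5).
r = √106 ≈ 10.30.

10.30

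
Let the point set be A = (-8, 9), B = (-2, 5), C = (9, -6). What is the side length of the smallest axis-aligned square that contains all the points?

The bounding box has width 17 and height 15.
An axis-aligned square enclosing the set must have side ≥ max(width, height).
So the minimum side is max(17, 15) = 17.

17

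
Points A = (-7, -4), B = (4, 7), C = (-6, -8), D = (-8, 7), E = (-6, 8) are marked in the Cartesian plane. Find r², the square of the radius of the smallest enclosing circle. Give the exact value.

The minimum enclosing circle of a finite set is fixed by two of the points (as a diameter) or three (as a circumcircle).
The minimum enclosing circle is determined by three boundary points: B, C, D.
Their circumcentre is (-2, 1/6) with r² = 2977/36.
The farthest remaining point E is at distance² 2785/36 ≤ 2977/36.

2977/36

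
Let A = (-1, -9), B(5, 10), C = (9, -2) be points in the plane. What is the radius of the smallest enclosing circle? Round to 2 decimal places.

Side lengths²: AB² = 397, AC² = 149, BC² = 160.
Since AB² = 397 ≥ 160 + 149 = 309, the angle opposite AB is not acute, so the smallest enclosing circle has AB as diameter.
Centre = midpoint of AB = (2, 0.5), r² = 397/4 = 99.25.
r = √(99.25) ≈ 9.96.

9.96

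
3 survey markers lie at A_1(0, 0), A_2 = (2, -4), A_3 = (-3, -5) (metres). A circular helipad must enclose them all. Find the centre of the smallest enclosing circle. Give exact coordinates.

Side lengths²: A_1A_2² = 20, A_1A_3² = 34, A_2A_3² = 26.
Since A_1A_3² = 34 < 26 + 20 = 46, the triangle is acute, so the smallest enclosing circle is the circumcircle.
Circumcentre = (-9/11, -32/11), r² = 1105/121.
Centre = (-9/11, -32/11).

(-9/11, -32/11)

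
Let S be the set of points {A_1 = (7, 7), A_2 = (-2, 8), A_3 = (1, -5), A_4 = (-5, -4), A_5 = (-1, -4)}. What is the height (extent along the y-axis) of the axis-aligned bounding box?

max y = 8, min y = -5, so height = 13.

13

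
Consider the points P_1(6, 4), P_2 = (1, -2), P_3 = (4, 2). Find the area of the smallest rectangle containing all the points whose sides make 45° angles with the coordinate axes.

5.5

In coordinates u = x + y, v = x − y the rectangle is axis-aligned; the map (x,y)→(u,v) scales areas by 2.
u-values: 10, -1, 6; range = 10 − (-1) = 11.
v-values: 2, 3, 2; range = 3 − 2 = 1.
Area = (11 × 1) / 2 = 5.5.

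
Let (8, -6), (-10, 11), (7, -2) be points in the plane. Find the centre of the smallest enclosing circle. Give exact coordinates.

Call the three points A, B, C in the order given.
Side lengths²: AB² = 613, AC² = 17, BC² = 458.
Since AB² = 613 ≥ 458 + 17 = 475, the angle opposite AB is not acute, so the smallest enclosing circle has AB as diameter.
Centre = midpoint of AB = (-1, 2.5), r² = 613/4 = 153.25.
Centre = (-1, 2.5).

(-1, 2.5)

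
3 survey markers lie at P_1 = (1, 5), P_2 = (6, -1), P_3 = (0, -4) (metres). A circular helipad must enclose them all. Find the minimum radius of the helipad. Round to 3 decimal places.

Side lengths²: P_1P_2² = 61, P_1P_3² = 82, P_2P_3² = 45.
Since P_1P_3² = 82 < 61 + 45 = 106, the triangle is acute, so the smallest enclosing circle is the circumcircle.
Circumcentre = (53/34, 13/34), r² = 12505/578.
r = √(12505/578) ≈ 4.651.

4.651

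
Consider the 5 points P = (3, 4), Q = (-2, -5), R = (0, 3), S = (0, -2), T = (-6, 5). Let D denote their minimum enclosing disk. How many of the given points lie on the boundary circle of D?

A smallest enclosing disk is always determined by at most three of the input points on its boundary.
The minimum enclosing circle is determined by three boundary points: P, Q, T.
Their circumcentre is (-82/43, 36/43) with r² = 63017/1849.
The farthest remaining point S is at distance² 21608/1849 ≤ 63017/1849.
The points at distance exactly r from the centre are P, Q, T — 3 points.

3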